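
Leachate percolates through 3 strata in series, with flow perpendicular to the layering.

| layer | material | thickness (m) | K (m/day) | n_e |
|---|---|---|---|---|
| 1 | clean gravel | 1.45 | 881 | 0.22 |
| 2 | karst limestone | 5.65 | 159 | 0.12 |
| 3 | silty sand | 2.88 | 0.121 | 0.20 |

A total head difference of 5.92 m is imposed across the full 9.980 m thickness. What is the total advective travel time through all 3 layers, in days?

With flow normal to the layers, continuity requires the same specific discharge q through every layer.
Σ(b_i/K_i) = 1.45/881 + 5.65/159 + 2.88/0.121 = 23.84 d.
q = Δh / Σ(b_i/K_i) = 5.92 / 23.84 = 0.2483 m/day.
In each layer the seepage velocity is v_i = q/n_i, so the layer transit time is t_i = b_i·n_i / q:
  layer 1 (clean gravel): t_1 = 1.45 × 0.22 / 0.2483 = 1.285 d
  layer 2 (karst limestone): t_2 = 5.65 × 0.12 / 0.2483 = 2.730 d
  layer 3 (silty sand): t_3 = 2.88 × 0.20 / 0.2483 = 2.319 d
Total t = Σ t_i = 6.334 days.

6.33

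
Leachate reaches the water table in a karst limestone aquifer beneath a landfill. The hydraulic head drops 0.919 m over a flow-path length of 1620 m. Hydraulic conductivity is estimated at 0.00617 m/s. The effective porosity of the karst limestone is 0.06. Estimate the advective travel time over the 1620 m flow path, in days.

Convert K: 0.00617 m/s × 86400 = 533.1 m/day.
Hydraulic gradient i = Δh / L = 0.919 / 1620 = 0.0005673.
Darcy flux q = K · i = 533.1 × 0.0005673 = 0.3024 m/day.
Seepage velocity v = q / n_e = 0.3024 / 0.06 = 5.040 m/day.
Travel time t = L / v = 1620 / 5.040 = 321.4 days.

321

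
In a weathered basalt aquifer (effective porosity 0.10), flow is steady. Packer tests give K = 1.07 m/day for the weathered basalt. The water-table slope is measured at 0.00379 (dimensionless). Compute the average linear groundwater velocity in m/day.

Hydraulic gradient i = 0.00379.
Darcy flux q = K · i = 1.070 × 0.003790 = 0.004055 m/day.
Seepage velocity v = q / n_e = 0.004055 / 0.10 = 0.04055 m/day.

0.0406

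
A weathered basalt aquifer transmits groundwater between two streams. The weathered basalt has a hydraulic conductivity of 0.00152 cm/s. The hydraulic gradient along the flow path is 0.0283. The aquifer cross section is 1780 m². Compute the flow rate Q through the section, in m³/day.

66.2

Convert K: 0.00152 cm/s × 864 = 1.313 m/day.
Hydraulic gradient i = 0.0283.
Darcy's law: Q = K · A · i = 1.313 × 1780 × 0.02830 = 66.16 m³/day.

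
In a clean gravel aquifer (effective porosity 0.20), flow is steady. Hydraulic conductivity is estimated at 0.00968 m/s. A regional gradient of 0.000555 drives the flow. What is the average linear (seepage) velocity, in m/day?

2.32

Convert K: 0.00968 m/s × 86400 = 836.4 m/day.
Hydraulic gradient i = 0.000555.
Darcy flux q = K · i = 836.4 × 0.0005550 = 0.4642 m/day.
Seepage velocity v = q / n_e = 0.4642 / 0.20 = 2.321 m/day.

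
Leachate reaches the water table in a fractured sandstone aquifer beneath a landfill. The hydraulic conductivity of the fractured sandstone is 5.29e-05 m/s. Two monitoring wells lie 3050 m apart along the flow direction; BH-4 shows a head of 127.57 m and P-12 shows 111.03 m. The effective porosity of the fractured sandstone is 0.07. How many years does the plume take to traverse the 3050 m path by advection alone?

Convert K: 5.29e-05 m/s × 86400 = 4.571 m/day.
Hydraulic gradient i = (127.57 − 111.03) / 3050 = 16.54 / 3050 = 0.005423.
Darcy flux q = K · i = 4.571 × 0.005423 = 0.02479 m/day.
Seepage velocity v = q / n_e = 0.02479 / 0.07 = 0.3541 m/day.
Travel time t = L / v = 3050 / 0.3541 = 8614 days = 23.58 years.

23.6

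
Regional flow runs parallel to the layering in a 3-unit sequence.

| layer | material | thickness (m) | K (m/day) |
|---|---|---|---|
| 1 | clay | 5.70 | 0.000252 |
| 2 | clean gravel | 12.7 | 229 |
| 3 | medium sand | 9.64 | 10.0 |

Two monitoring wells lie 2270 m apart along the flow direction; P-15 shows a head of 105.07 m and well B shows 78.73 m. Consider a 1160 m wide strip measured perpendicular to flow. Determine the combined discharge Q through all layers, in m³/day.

40400

Flow is parallel to layering, so each bed carries its own Darcy discharge and the transmissivities add.
Σ(K_i·b_i) = 0.000252×5.70 + 229×12.7 + 10.0×9.64 = 3005 m²/day.
Hydraulic gradient i = (105.07 − 78.73) / 2270 = 26.34 / 2270 = 0.01160.
Q = Σ(K_i·b_i) · W · i = 3005 × 1160 × 0.01160 = 40444 m³/day.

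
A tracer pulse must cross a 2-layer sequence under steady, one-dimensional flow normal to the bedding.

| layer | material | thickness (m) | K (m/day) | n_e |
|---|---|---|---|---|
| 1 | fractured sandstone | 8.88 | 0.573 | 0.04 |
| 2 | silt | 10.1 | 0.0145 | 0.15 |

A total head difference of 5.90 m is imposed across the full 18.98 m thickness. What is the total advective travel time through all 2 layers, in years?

With flow normal to the layers, continuity requires the same specific discharge q through every layer.
Σ(b_i/K_i) = 8.88/0.573 + 10.1/0.0145 = 712.0 d.
q = Δh / Σ(b_i/K_i) = 5.90 / 712.0 = 0.008286 m/day.
In each layer the seepage velocity is v_i = q/n_i, so the layer transit time is t_i = b_i·n_i / q:
  layer 1 (fractured sandstone): t_1 = 8.88 × 0.04 / 0.008286 = 42.87 d
  layer 2 (silt): t_2 = 10.1 × 0.15 / 0.008286 = 182.8 d
Total t = Σ t_i = 225.7 days = 0.6180 years.

0.618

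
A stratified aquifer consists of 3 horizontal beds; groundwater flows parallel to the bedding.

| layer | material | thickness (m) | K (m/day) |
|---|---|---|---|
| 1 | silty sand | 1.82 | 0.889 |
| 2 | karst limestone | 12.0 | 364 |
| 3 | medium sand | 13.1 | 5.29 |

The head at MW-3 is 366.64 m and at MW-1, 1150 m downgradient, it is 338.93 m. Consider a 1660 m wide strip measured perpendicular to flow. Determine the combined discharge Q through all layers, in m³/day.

Flow is parallel to layering, so each bed carries its own Darcy discharge and the transmissivities add.
Σ(K_i·b_i) = 0.889×1.82 + 364×12.0 + 5.29×13.1 = 4439 m²/day.
Hydraulic gradient i = (366.64 − 338.93) / 1150 = 27.71 / 1150 = 0.02410.
Q = Σ(K_i·b_i) · W · i = 4439 × 1660 × 0.02410 = 1.776e+05 m³/day.

178000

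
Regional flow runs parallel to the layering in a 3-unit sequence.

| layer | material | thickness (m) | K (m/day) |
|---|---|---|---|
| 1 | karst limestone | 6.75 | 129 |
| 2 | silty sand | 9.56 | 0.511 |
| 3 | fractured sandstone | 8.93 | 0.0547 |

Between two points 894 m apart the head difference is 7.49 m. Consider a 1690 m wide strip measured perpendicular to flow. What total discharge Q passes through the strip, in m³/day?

Flow is parallel to layering, so each bed carries its own Darcy discharge and the transmissivities add.
Σ(K_i·b_i) = 129×6.75 + 0.511×9.56 + 0.0547×8.93 = 876.1 m²/day.
Hydraulic gradient i = Δh / L = 7.49 / 894 = 0.008378.
Q = Σ(K_i·b_i) · W · i = 876.1 × 1690 × 0.008378 = 12405 m³/day.

12400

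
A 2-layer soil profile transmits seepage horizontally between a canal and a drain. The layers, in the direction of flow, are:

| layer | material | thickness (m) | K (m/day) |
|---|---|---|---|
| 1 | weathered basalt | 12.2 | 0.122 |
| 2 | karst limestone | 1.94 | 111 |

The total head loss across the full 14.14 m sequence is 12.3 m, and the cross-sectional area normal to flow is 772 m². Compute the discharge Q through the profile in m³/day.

Flow is perpendicular to layering, so the layers act in series and the equivalent K is the thickness-weighted harmonic mean.
Total thickness L = 12.2 + 1.94 = 14.14 m.
Σ(b_i/K_i) = 12.2/0.122 + 1.94/111 = 100.0 d.
K_eq = L / Σ(b_i/K_i) = 14.14 / 100.0 = 0.1414 m/day.
Q = K_eq · A · (Δh/L) = 0.1414 × 772 × (12.3/14.14) = 94.94 m³/day.

94.9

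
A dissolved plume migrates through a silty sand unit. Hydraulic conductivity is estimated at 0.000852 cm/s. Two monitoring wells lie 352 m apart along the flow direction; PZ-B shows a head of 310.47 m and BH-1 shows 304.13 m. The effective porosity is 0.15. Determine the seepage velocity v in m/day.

Convert K: 0.000852 cm/s × 864 = 0.7361 m/day.
Hydraulic gradient i = (310.47 − 304.13) / 352 = 6.34 / 352 = 0.01801.
Darcy flux q = K · i = 0.7361 × 0.01801 = 0.01326 m/day.
Seepage velocity v = q / n_e = 0.01326 / 0.15 = 0.08839 m/day.

0.0884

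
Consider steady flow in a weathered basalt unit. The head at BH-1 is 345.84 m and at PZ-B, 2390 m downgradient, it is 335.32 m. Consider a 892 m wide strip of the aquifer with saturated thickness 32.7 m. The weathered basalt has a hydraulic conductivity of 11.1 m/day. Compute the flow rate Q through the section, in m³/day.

Cross-sectional area A = 892 × 32.7 = 29168 m².
Hydraulic gradient i = (345.84 − 335.32) / 2390 = 10.52 / 2390 = 0.004402.
Darcy's law: Q = K · A · i = 11.10 × 29168 × 0.004402 = 1425 m³/day.

1430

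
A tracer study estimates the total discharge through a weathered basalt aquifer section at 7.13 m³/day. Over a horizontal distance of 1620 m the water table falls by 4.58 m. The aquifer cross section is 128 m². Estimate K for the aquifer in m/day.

Hydraulic gradient i = Δh / L = 4.58 / 1620 = 0.002827.
From Q = K·A·i, K = Q / (A·i) = 7.13 / (128.0 × 0.002827) = 19.70 m/day.

19.7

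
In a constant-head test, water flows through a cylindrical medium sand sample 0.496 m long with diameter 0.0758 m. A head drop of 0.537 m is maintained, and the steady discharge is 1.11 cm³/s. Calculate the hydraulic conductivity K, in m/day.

19.6

Cross-sectional area A = π·(d/2)² = π × (0.0758/2)² = 0.004513 m².
Convert discharge: 1.11 cm³/s = 1.110e-06 m³/s.
Darcy's law rearranged: K = Q·L / (A·Δh) = 1.110e-06 × 0.496 / (0.004513 × 0.537) = 0.0002272 m/s = 19.63 m/day.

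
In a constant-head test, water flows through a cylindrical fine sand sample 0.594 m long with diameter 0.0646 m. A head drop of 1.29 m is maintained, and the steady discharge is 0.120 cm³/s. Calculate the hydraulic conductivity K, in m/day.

Cross-sectional area A = π·(d/2)² = π × (0.0646/2)² = 0.003278 m².
Convert discharge: 0.120 cm³/s = 1.200e-07 m³/s.
Darcy's law rearranged: K = Q·L / (A·Δh) = 1.200e-07 × 0.594 / (0.003278 × 1.29) = 1.686e-05 m/s = 1.457 m/day.

1.46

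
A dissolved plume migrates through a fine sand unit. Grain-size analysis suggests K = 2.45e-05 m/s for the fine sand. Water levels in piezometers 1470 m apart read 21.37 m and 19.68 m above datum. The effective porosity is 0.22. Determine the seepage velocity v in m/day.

0.0111

Convert K: 2.45e-05 m/s × 86400 = 2.117 m/day.
Hydraulic gradient i = (21.37 − 19.68) / 1470 = 1.69 / 1470 = 0.001150.
Darcy flux q = K · i = 2.117 × 0.001150 = 0.002434 m/day.
Seepage velocity v = q / n_e = 0.002434 / 0.22 = 0.01106 m/day.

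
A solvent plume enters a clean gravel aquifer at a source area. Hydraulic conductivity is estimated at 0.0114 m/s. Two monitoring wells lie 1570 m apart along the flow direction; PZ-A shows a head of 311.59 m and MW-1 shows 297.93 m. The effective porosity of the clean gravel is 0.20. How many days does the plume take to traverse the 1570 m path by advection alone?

36.6

Convert K: 0.0114 m/s × 86400 = 985.0 m/day.
Hydraulic gradient i = (311.59 − 297.93) / 1570 = 13.66 / 1570 = 0.008701.
Darcy flux q = K · i = 985.0 × 0.008701 = 8.570 m/day.
Seepage velocity v = q / n_e = 8.570 / 0.20 = 42.85 m/day.
Travel time t = L / v = 1570 / 42.85 = 36.64 days.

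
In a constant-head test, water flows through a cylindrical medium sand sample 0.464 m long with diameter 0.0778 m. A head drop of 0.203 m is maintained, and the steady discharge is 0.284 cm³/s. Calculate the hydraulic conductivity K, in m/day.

11.8

Cross-sectional area A = π·(d/2)² = π × (0.0778/2)² = 0.004754 m².
Convert discharge: 0.284 cm³/s = 2.840e-07 m³/s.
Darcy's law rearranged: K = Q·L / (A·Δh) = 2.840e-07 × 0.464 / (0.004754 × 0.203) = 0.0001365 m/s = 11.80 m/day.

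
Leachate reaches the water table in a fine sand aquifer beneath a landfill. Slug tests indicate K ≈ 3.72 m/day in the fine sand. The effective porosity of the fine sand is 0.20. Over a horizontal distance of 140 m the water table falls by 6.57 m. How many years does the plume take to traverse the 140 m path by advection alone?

Hydraulic gradient i = Δh / L = 6.57 / 140 = 0.04693.
Darcy flux q = K · i = 3.720 × 0.04693 = 0.1746 m/day.
Seepage velocity v = q / n_e = 0.1746 / 0.20 = 0.8729 m/day.
Travel time t = L / v = 140 / 0.8729 = 160.4 days = 0.4391 years.

0.439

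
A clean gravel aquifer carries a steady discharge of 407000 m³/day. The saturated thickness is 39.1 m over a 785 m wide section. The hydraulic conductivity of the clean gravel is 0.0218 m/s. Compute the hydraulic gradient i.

0.00704

Convert K: 0.0218 m/s × 86400 = 1884 m/day.
Cross-sectional area A = 785 × 39.1 = 30694 m².
From Q = K·A·i, i = Q / (K·A) = 407000 / (1884 × 30694) = 0.007040.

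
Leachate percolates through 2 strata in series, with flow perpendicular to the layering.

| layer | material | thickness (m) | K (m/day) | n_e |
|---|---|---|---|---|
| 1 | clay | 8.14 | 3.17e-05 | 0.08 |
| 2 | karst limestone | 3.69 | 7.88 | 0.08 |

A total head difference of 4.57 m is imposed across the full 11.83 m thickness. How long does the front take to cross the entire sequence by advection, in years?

With flow normal to the layers, continuity requires the same specific discharge q through every layer.
Σ(b_i/K_i) = 8.14/3.17e-05 + 3.69/7.88 = 2.568e+05 d.
q = Δh / Σ(b_i/K_i) = 4.57 / 2.568e+05 = 1.780e-05 m/day.
In each layer the seepage velocity is v_i = q/n_i, so the layer transit time is t_i = b_i·n_i / q:
  layer 1 (clay): t_1 = 8.14 × 0.08 / 1.780e-05 = 36590 d
  layer 2 (karst limestone): t_2 = 3.69 × 0.08 / 1.780e-05 = 16587 d
Total t = Σ t_i = 53177 days = 145.6 years.

146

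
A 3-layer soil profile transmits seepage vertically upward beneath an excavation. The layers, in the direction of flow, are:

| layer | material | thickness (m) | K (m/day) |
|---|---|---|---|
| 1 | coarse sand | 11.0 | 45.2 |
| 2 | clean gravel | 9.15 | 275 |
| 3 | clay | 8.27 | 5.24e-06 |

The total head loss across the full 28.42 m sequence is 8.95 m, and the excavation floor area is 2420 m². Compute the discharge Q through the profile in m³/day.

Flow is perpendicular to layering, so the layers act in series and the equivalent K is the thickness-weighted harmonic mean.
Total thickness L = 11.0 + 9.15 + 8.27 = 28.42 m.
Σ(b_i/K_i) = 11.0/45.2 + 9.15/275 + 8.27/5.24e-06 = 1.578e+06 d.
K_eq = L / Σ(b_i/K_i) = 28.42 / 1.578e+06 = 1.801e-05 m/day.
Q = K_eq · A · (Δh/L) = 1.801e-05 × 2420 × (8.95/28.42) = 0.01372 m³/day.

0.0137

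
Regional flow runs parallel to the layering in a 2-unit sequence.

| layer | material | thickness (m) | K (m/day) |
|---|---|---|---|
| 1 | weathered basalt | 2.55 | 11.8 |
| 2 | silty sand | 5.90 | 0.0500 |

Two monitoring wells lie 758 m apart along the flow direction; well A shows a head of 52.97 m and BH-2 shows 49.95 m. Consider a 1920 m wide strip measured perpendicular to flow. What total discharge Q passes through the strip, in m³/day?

Flow is parallel to layering, so each bed carries its own Darcy discharge and the transmissivities add.
Σ(K_i·b_i) = 11.8×2.55 + 0.0500×5.90 = 30.39 m²/day.
Hydraulic gradient i = (52.97 − 49.95) / 758 = 3.02 / 758 = 0.003984.
Q = Σ(K_i·b_i) · W · i = 30.39 × 1920 × 0.003984 = 232.4 m³/day.

232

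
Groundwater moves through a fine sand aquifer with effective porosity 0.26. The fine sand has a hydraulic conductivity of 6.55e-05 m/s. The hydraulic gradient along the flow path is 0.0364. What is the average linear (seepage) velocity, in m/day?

0.792

Convert K: 6.55e-05 m/s × 86400 = 5.659 m/day.
Hydraulic gradient i = 0.0364.
Darcy flux q = K · i = 5.659 × 0.03640 = 0.2060 m/day.
Seepage velocity v = q / n_e = 0.2060 / 0.26 = 0.7923 m/day.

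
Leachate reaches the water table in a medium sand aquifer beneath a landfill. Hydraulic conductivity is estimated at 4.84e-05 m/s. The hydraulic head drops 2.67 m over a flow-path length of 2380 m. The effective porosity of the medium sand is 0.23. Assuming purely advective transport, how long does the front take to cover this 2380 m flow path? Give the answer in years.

319

Convert K: 4.84e-05 m/s × 86400 = 4.182 m/day.
Hydraulic gradient i = Δh / L = 2.67 / 2380 = 0.001122.
Darcy flux q = K · i = 4.182 × 0.001122 = 0.004691 m/day.
Seepage velocity v = q / n_e = 0.004691 / 0.23 = 0.02040 m/day.
Travel time t = L / v = 2380 / 0.02040 = 1.167e+05 days = 319.5 years.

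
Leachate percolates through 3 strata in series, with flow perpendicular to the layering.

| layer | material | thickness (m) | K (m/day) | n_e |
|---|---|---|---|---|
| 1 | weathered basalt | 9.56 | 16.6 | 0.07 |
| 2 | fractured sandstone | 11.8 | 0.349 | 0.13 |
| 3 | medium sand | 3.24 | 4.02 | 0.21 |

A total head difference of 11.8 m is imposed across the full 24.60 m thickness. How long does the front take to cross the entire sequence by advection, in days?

With flow normal to the layers, continuity requires the same specific discharge q through every layer.
Σ(b_i/K_i) = 9.56/16.6 + 11.8/0.349 + 3.24/4.02 = 35.19 d.
q = Δh / Σ(b_i/K_i) = 11.8 / 35.19 = 0.3353 m/day.
In each layer the seepage velocity is v_i = q/n_i, so the layer transit time is t_i = b_i·n_i / q:
  layer 1 (weathered basalt): t_1 = 9.56 × 0.07 / 0.3353 = 1.996 d
  layer 2 (fractured sandstone): t_2 = 11.8 × 0.13 / 0.3353 = 4.575 d
  layer 3 (medium sand): t_3 = 3.24 × 0.21 / 0.3353 = 2.029 d
Total t = Σ t_i = 8.600 days.

8.60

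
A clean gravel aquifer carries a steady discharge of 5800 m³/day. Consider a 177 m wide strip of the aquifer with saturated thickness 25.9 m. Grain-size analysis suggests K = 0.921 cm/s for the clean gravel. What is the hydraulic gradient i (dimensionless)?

0.00159

Convert K: 0.921 cm/s × 864 = 795.7 m/day.
Cross-sectional area A = 177 × 25.9 = 4584 m².
From Q = K·A·i, i = Q / (K·A) = 5800 / (795.7 × 4584) = 0.001590.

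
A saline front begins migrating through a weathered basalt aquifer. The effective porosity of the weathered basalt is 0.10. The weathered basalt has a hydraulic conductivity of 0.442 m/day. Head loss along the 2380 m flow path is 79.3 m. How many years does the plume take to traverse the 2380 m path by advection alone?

44.2

Hydraulic gradient i = Δh / L = 79.3 / 2380 = 0.03332.
Darcy flux q = K · i = 0.4420 × 0.03332 = 0.01473 m/day.
Seepage velocity v = q / n_e = 0.01473 / 0.10 = 0.1473 m/day.
Travel time t = L / v = 2380 / 0.1473 = 16161 days = 44.25 years.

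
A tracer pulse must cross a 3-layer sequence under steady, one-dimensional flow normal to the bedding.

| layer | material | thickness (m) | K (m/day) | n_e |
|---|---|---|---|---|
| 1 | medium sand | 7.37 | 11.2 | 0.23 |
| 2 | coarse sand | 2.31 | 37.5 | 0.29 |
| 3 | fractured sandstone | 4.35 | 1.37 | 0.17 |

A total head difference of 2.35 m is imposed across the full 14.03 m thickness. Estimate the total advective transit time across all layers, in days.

With flow normal to the layers, continuity requires the same specific discharge q through every layer.
Σ(b_i/K_i) = 7.37/11.2 + 2.31/37.5 + 4.35/1.37 = 3.895 d.
q = Δh / Σ(b_i/K_i) = 2.35 / 3.895 = 0.6034 m/day.
In each layer the seepage velocity is v_i = q/n_i, so the layer transit time is t_i = b_i·n_i / q:
  layer 1 (medium sand): t_1 = 7.37 × 0.23 / 0.6034 = 2.809 d
  layer 2 (coarse sand): t_2 = 2.31 × 0.29 / 0.6034 = 1.110 d
  layer 3 (fractured sandstone): t_3 = 4.35 × 0.17 / 0.6034 = 1.226 d
Total t = Σ t_i = 5.145 days.

5.15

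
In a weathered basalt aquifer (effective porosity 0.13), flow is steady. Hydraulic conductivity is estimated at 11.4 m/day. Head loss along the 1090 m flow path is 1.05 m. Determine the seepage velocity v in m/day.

0.0845

Hydraulic gradient i = Δh / L = 1.05 / 1090 = 0.0009633.
Darcy flux q = K · i = 11.40 × 0.0009633 = 0.01098 m/day.
Seepage velocity v = q / n_e = 0.01098 / 0.13 = 0.08447 m/day.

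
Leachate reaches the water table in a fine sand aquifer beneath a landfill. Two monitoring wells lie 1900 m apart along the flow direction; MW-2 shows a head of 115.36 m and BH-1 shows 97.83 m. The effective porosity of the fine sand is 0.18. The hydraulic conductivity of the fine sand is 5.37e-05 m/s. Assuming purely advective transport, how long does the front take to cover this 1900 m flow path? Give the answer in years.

21.9

Convert K: 5.37e-05 m/s × 86400 = 4.640 m/day.
Hydraulic gradient i = (115.36 − 97.83) / 1900 = 17.53 / 1900 = 0.009226.
Darcy flux q = K · i = 4.640 × 0.009226 = 0.04281 m/day.
Seepage velocity v = q / n_e = 0.04281 / 0.18 = 0.2378 m/day.
Travel time t = L / v = 1900 / 0.2378 = 7989 days = 21.87 years.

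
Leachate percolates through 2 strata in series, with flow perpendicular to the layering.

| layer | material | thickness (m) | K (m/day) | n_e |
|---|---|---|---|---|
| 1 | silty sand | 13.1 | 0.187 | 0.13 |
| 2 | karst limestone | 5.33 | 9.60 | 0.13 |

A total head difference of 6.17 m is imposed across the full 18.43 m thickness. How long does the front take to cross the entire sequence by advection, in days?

With flow normal to the layers, continuity requires the same specific discharge q through every layer.
Σ(b_i/K_i) = 13.1/0.187 + 5.33/9.60 = 70.61 d.
q = Δh / Σ(b_i/K_i) = 6.17 / 70.61 = 0.08738 m/day.
In each layer the seepage velocity is v_i = q/n_i, so the layer transit time is t_i = b_i·n_i / q:
  layer 1 (silty sand): t_1 = 13.1 × 0.13 / 0.08738 = 19.49 d
  layer 2 (karst limestone): t_2 = 5.33 × 0.13 / 0.08738 = 7.929 d
Total t = Σ t_i = 27.42 days.

27.4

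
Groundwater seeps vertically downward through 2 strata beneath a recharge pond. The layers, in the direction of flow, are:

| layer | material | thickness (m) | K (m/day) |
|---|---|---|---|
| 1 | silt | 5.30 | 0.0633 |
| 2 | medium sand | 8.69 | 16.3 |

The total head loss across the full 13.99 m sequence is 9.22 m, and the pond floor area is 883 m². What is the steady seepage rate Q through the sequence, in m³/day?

Flow is perpendicular to layering, so the layers act in series and the equivalent K is the thickness-weighted harmonic mean.
Total thickness L = 5.30 + 8.69 = 13.99 m.
Σ(b_i/K_i) = 5.30/0.0633 + 8.69/16.3 = 84.26 d.
K_eq = L / Σ(b_i/K_i) = 13.99 / 84.26 = 0.1660 m/day.
Q = K_eq · A · (Δh/L) = 0.1660 × 883 × (9.22/13.99) = 96.62 m³/day.

96.6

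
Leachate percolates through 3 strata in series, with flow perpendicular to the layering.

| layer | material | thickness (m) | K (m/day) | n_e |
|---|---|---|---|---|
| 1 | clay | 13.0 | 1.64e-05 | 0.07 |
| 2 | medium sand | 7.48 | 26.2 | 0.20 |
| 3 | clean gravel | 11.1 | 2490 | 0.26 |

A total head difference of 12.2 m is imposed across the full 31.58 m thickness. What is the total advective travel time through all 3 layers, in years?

With flow normal to the layers, continuity requires the same specific discharge q through every layer.
Σ(b_i/K_i) = 13.0/1.64e-05 + 7.48/26.2 + 11.1/2490 = 7.927e+05 d.
q = Δh / Σ(b_i/K_i) = 12.2 / 7.927e+05 = 1.539e-05 m/day.
In each layer the seepage velocity is v_i = q/n_i, so the layer transit time is t_i = b_i·n_i / q:
  layer 1 (clay): t_1 = 13.0 × 0.07 / 1.539e-05 = 59126 d
  layer 2 (medium sand): t_2 = 7.48 × 0.20 / 1.539e-05 = 97201 d
  layer 3 (clean gravel): t_3 = 11.1 × 0.26 / 1.539e-05 = 1.875e+05 d
Total t = Σ t_i = 3.438e+05 days = 941.4 years.

941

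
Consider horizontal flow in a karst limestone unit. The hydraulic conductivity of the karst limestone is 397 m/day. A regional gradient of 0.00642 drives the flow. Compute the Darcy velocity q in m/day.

Hydraulic gradient i = 0.00642.
Specific discharge q = K · i = 397.0 × 0.006420 = 2.549 m/day.

2.55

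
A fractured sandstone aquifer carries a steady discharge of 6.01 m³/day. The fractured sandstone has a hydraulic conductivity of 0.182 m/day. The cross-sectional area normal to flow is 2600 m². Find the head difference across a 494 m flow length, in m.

6.27

From Q = K·A·i, i = Q / (K·A) = 6.01 / (0.1820 × 2600) = 0.01270.
Head loss Δh = i · L = 0.01270 × 494 = 6.274 m.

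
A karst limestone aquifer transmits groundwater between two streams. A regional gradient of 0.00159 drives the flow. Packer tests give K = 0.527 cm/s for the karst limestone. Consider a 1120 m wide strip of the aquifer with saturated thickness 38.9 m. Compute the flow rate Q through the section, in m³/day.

31500

Convert K: 0.527 cm/s × 864 = 455.3 m/day.
Cross-sectional area A = 1120 × 38.9 = 43568 m².
Hydraulic gradient i = 0.00159.
Darcy's law: Q = K · A · i = 455.3 × 43568 × 0.001590 = 31542 m³/day.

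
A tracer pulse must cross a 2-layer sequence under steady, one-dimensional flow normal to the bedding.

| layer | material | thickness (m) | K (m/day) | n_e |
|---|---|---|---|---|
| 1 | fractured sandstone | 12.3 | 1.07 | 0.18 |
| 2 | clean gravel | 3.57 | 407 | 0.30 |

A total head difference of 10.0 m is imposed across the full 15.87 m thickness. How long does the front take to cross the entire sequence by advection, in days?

With flow normal to the layers, continuity requires the same specific discharge q through every layer.
Σ(b_i/K_i) = 12.3/1.07 + 3.57/407 = 11.50 d.
q = Δh / Σ(b_i/K_i) = 10.0 / 11.50 = 0.8693 m/day.
In each layer the seepage velocity is v_i = q/n_i, so the layer transit time is t_i = b_i·n_i / q:
  layer 1 (fractured sandstone): t_1 = 12.3 × 0.18 / 0.8693 = 2.547 d
  layer 2 (clean gravel): t_2 = 3.57 × 0.30 / 0.8693 = 1.232 d
Total t = Σ t_i = 3.779 days.

3.78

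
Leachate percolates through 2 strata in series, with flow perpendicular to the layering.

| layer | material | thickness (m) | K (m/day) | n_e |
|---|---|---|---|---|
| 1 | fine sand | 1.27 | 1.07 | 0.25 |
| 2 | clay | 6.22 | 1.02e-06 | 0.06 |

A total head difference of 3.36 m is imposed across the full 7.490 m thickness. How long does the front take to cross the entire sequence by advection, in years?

With flow normal to the layers, continuity requires the same specific discharge q through every layer.
Σ(b_i/K_i) = 1.27/1.07 + 6.22/1.02e-06 = 6.098e+06 d.
q = Δh / Σ(b_i/K_i) = 3.36 / 6.098e+06 = 5.510e-07 m/day.
In each layer the seepage velocity is v_i = q/n_i, so the layer transit time is t_i = b_i·n_i / q:
  layer 1 (fine sand): t_1 = 1.27 × 0.25 / 5.510e-07 = 5.762e+05 d
  layer 2 (clay): t_2 = 6.22 × 0.06 / 5.510e-07 = 6.773e+05 d
Total t = Σ t_i = 1.254e+06 days = 3432 years.

3430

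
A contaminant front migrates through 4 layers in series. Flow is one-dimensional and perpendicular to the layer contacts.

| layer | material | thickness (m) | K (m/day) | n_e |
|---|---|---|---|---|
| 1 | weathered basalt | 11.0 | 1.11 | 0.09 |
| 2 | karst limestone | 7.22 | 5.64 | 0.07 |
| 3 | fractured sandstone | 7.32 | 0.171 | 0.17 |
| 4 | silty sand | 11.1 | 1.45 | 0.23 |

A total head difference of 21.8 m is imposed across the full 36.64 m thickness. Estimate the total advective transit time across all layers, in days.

15.0

With flow normal to the layers, continuity requires the same specific discharge q through every layer.
Σ(b_i/K_i) = 11.0/1.11 + 7.22/5.64 + 7.32/0.171 + 11.1/1.45 = 61.65 d.
q = Δh / Σ(b_i/K_i) = 21.8 / 61.65 = 0.3536 m/day.
In each layer the seepage velocity is v_i = q/n_i, so the layer transit time is t_i = b_i·n_i / q:
  layer 1 (weathered basalt): t_1 = 11.0 × 0.09 / 0.3536 = 2.800 d
  layer 2 (karst limestone): t_2 = 7.22 × 0.07 / 0.3536 = 1.429 d
  layer 3 (fractured sandstone): t_3 = 7.32 × 0.17 / 0.3536 = 3.519 d
  layer 4 (silty sand): t_4 = 11.1 × 0.23 / 0.3536 = 7.220 d
Total t = Σ t_i = 14.97 days.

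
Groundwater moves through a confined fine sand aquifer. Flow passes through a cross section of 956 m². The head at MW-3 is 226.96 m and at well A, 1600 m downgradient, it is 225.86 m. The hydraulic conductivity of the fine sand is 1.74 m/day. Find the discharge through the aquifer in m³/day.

1.14

Hydraulic gradient i = (226.96 − 225.86) / 1600 = 1.1 / 1600 = 0.0006875.
Darcy's law: Q = K · A · i = 1.740 × 956.0 × 0.0006875 = 1.144 m³/day.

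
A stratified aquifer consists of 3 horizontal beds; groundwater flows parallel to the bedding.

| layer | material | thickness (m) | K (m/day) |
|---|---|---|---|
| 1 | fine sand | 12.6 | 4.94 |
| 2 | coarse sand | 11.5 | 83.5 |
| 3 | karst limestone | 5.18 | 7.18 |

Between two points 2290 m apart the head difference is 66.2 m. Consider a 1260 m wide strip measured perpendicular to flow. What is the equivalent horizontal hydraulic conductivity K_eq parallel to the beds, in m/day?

36.2

Flow is parallel to layering, so each bed carries its own Darcy discharge and the transmissivities add.
Σ(K_i·b_i) = 4.94×12.6 + 83.5×11.5 + 7.18×5.18 = 1060 m²/day.
Total thickness b = 29.28 m, so K_eq = Σ(K_i·b_i)/b = 36.19 m/day.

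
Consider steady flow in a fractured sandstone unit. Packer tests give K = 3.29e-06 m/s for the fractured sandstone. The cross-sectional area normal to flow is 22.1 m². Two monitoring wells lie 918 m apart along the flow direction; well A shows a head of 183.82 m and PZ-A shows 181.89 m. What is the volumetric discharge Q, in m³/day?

Convert K: 3.29e-06 m/s × 86400 = 0.2843 m/day.
Hydraulic gradient i = (183.82 − 181.89) / 918 = 1.93 / 918 = 0.002102.
Darcy's law: Q = K · A · i = 0.2843 × 22.10 × 0.002102 = 0.01321 m³/day.

0.0132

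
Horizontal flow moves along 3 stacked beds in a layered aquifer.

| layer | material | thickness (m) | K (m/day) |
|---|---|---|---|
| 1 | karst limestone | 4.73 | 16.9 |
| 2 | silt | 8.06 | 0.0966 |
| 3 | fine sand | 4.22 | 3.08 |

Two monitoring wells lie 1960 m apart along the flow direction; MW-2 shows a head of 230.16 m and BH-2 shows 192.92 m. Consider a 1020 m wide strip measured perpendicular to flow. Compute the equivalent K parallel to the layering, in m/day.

5.51

Flow is parallel to layering, so each bed carries its own Darcy discharge and the transmissivities add.
Σ(K_i·b_i) = 16.9×4.73 + 0.0966×8.06 + 3.08×4.22 = 93.71 m²/day.
Total thickness b = 17.01 m, so K_eq = Σ(K_i·b_i)/b = 5.509 m/day.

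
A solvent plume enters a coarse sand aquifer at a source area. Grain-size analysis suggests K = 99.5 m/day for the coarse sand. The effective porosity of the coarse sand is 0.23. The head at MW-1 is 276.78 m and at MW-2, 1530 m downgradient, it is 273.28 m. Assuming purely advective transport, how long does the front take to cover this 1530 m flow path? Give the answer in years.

Hydraulic gradient i = (276.78 − 273.28) / 1530 = 3.5 / 1530 = 0.002288.
Darcy flux q = K · i = 99.50 × 0.002288 = 0.2276 m/day.
Seepage velocity v = q / n_e = 0.2276 / 0.23 = 0.9896 m/day.
Travel time t = L / v = 1530 / 0.9896 = 1546 days = 4.233 years.

4.23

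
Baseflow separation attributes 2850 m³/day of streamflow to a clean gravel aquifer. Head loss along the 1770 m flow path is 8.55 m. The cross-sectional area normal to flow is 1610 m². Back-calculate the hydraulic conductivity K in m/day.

Hydraulic gradient i = Δh / L = 8.55 / 1770 = 0.004831.
From Q = K·A·i, K = Q / (A·i) = 2850 / (1610 × 0.004831) = 366.5 m/day.

366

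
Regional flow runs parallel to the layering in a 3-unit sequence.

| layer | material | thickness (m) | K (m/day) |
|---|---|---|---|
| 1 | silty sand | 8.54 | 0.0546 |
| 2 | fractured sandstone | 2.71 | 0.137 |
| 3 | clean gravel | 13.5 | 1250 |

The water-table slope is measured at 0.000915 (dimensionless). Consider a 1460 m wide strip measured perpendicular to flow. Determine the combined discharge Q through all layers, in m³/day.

Flow is parallel to layering, so each bed carries its own Darcy discharge and the transmissivities add.
Σ(K_i·b_i) = 0.0546×8.54 + 0.137×2.71 + 1250×13.5 = 16876 m²/day.
Hydraulic gradient i = 0.000915.
Q = Σ(K_i·b_i) · W · i = 16876 × 1460 × 0.0009150 = 22544 m³/day.

22500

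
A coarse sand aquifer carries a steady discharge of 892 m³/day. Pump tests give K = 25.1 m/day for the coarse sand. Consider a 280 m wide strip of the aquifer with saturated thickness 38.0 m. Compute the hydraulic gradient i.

Cross-sectional area A = 280 × 38.0 = 10640 m².
From Q = K·A·i, i = Q / (K·A) = 892 / (25.10 × 10640) = 0.003340.

0.00334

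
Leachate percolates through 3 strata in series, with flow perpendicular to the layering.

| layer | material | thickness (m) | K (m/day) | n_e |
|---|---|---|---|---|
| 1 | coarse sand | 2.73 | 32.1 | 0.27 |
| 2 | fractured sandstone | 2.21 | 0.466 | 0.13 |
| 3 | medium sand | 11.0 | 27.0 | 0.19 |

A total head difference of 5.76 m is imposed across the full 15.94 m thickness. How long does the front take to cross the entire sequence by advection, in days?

2.83

With flow normal to the layers, continuity requires the same specific discharge q through every layer.
Σ(b_i/K_i) = 2.73/32.1 + 2.21/0.466 + 11.0/27.0 = 5.235 d.
q = Δh / Σ(b_i/K_i) = 5.76 / 5.235 = 1.100 m/day.
In each layer the seepage velocity is v_i = q/n_i, so the layer transit time is t_i = b_i·n_i / q:
  layer 1 (coarse sand): t_1 = 2.73 × 0.27 / 1.100 = 0.6699 d
  layer 2 (fractured sandstone): t_2 = 2.21 × 0.13 / 1.100 = 0.2611 d
  layer 3 (medium sand): t_3 = 11.0 × 0.19 / 1.100 = 1.899 d
Total t = Σ t_i = 2.831 days.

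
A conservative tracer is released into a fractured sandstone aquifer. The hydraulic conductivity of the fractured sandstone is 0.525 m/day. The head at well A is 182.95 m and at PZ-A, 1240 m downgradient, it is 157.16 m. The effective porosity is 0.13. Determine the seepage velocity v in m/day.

Hydraulic gradient i = (182.95 − 157.16) / 1240 = 25.79 / 1240 = 0.02080.
Darcy flux q = K · i = 0.5250 × 0.02080 = 0.01092 m/day.
Seepage velocity v = q / n_e = 0.01092 / 0.13 = 0.08399 m/day.

0.0840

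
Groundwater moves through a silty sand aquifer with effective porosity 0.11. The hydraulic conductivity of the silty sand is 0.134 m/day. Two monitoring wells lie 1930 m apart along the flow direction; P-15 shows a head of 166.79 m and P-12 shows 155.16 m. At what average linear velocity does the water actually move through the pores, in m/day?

0.00734

Hydraulic gradient i = (166.79 − 155.16) / 1930 = 11.63 / 1930 = 0.006026.
Darcy flux q = K · i = 0.1340 × 0.006026 = 0.0008075 m/day.
Seepage velocity v = q / n_e = 0.0008075 / 0.11 = 0.007341 m/day.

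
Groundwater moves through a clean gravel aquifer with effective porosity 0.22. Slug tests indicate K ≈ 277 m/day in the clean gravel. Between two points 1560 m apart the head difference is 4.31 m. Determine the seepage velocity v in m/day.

Hydraulic gradient i = Δh / L = 4.31 / 1560 = 0.002763.
Darcy flux q = K · i = 277.0 × 0.002763 = 0.7653 m/day.
Seepage velocity v = q / n_e = 0.7653 / 0.22 = 3.479 m/day.

3.48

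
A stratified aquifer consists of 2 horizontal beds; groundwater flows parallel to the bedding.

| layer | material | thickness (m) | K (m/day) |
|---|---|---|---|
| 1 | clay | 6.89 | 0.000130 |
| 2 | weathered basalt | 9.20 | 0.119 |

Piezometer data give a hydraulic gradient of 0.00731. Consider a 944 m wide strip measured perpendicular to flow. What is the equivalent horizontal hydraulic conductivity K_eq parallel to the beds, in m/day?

0.0681

Flow is parallel to layering, so each bed carries its own Darcy discharge and the transmissivities add.
Σ(K_i·b_i) = 0.000130×6.89 + 0.119×9.20 = 1.096 m²/day.
Total thickness b = 16.09 m, so K_eq = Σ(K_i·b_i)/b = 0.06810 m/day.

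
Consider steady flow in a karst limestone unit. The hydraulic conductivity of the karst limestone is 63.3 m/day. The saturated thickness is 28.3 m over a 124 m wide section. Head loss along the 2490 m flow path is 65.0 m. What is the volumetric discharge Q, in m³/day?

5800

Cross-sectional area A = 124 × 28.3 = 3509 m².
Hydraulic gradient i = Δh / L = 65.0 / 2490 = 0.02610.
Darcy's law: Q = K · A · i = 63.30 × 3509 × 0.02610 = 5799 m³/day.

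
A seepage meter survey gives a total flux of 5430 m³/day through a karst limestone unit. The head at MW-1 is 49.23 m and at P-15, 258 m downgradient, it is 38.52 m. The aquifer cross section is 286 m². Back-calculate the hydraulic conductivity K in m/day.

Hydraulic gradient i = (49.23 − 38.52) / 258 = 10.71 / 258 = 0.04151.
From Q = K·A·i, K = Q / (A·i) = 5430 / (286.0 × 0.04151) = 457.4 m/day.

457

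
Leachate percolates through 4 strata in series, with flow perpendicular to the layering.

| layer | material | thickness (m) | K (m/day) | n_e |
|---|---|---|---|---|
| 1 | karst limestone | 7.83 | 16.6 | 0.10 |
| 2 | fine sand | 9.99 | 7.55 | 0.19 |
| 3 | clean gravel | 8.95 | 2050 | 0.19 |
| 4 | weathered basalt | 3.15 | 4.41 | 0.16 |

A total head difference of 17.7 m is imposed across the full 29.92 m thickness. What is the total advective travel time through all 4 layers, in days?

0.694

With flow normal to the layers, continuity requires the same specific discharge q through every layer.
Σ(b_i/K_i) = 7.83/16.6 + 9.99/7.55 + 8.95/2050 + 3.15/4.41 = 2.514 d.
q = Δh / Σ(b_i/K_i) = 17.7 / 2.514 = 7.042 m/day.
In each layer the seepage velocity is v_i = q/n_i, so the layer transit time is t_i = b_i·n_i / q:
  layer 1 (karst limestone): t_1 = 7.83 × 0.10 / 7.042 = 0.1112 d
  layer 2 (fine sand): t_2 = 9.99 × 0.19 / 7.042 = 0.2695 d
  layer 3 (clean gravel): t_3 = 8.95 × 0.19 / 7.042 = 0.2415 d
  layer 4 (weathered basalt): t_4 = 3.15 × 0.16 / 7.042 = 0.07157 d
Total t = Σ t_i = 0.6938 days.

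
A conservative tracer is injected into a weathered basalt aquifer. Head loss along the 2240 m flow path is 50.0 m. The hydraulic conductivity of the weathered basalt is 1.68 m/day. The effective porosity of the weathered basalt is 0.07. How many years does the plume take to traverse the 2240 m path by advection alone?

11.4

Hydraulic gradient i = Δh / L = 50.0 / 2240 = 0.02232.
Darcy flux q = K · i = 1.680 × 0.02232 = 0.03750 m/day.
Seepage velocity v = q / n_e = 0.03750 / 0.07 = 0.5357 m/day.
Travel time t = L / v = 2240 / 0.5357 = 4181 days = 11.45 years.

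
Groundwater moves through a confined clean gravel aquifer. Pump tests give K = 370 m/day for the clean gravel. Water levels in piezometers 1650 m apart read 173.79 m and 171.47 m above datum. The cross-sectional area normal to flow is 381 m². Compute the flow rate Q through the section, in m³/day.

Hydraulic gradient i = (173.79 − 171.47) / 1650 = 2.32 / 1650 = 0.001406.
Darcy's law: Q = K · A · i = 370.0 × 381.0 × 0.001406 = 198.2 m³/day.

198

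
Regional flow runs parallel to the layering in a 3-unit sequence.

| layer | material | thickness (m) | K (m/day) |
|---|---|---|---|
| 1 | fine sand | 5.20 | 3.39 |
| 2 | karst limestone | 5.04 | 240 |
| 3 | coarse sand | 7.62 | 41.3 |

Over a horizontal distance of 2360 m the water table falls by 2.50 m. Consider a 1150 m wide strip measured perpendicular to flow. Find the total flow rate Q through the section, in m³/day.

1880

Flow is parallel to layering, so each bed carries its own Darcy discharge and the transmissivities add.
Σ(K_i·b_i) = 3.39×5.20 + 240×5.04 + 41.3×7.62 = 1542 m²/day.
Hydraulic gradient i = Δh / L = 2.50 / 2360 = 0.001059.
Q = Σ(K_i·b_i) · W · i = 1542 × 1150 × 0.001059 = 1878 m³/day.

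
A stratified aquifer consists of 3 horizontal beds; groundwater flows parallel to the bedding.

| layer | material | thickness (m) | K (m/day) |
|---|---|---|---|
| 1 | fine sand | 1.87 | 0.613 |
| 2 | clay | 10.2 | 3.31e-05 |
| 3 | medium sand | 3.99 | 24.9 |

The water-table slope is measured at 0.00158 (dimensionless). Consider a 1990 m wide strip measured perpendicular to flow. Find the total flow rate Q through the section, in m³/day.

316

Flow is parallel to layering, so each bed carries its own Darcy discharge and the transmissivities add.
Σ(K_i·b_i) = 0.613×1.87 + 3.31e-05×10.2 + 24.9×3.99 = 100.5 m²/day.
Hydraulic gradient i = 0.00158.
Q = Σ(K_i·b_i) · W · i = 100.5 × 1990 × 0.001580 = 316.0 m³/day.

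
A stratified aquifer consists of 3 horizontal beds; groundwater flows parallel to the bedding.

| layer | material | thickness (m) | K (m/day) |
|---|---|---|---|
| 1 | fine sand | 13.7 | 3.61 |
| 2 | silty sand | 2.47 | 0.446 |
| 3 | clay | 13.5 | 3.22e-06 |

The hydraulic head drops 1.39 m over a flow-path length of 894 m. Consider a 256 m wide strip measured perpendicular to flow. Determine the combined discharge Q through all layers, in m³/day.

Flow is parallel to layering, so each bed carries its own Darcy discharge and the transmissivities add.
Σ(K_i·b_i) = 3.61×13.7 + 0.446×2.47 + 3.22e-06×13.5 = 50.56 m²/day.
Hydraulic gradient i = Δh / L = 1.39 / 894 = 0.001555.
Q = Σ(K_i·b_i) · W · i = 50.56 × 256 × 0.001555 = 20.12 m³/day.

20.1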